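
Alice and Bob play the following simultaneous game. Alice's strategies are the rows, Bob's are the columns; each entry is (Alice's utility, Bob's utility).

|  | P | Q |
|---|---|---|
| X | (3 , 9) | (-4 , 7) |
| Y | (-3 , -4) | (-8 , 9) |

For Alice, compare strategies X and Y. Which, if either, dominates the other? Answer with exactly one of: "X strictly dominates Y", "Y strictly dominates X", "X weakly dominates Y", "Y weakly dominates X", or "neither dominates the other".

Compare X to Y across each opponent action: P: 3>-3, Q: -4>-8.
X gives a strictly higher payoff against each opponent action, so X strictly dominates Y.

X strictly dominates Y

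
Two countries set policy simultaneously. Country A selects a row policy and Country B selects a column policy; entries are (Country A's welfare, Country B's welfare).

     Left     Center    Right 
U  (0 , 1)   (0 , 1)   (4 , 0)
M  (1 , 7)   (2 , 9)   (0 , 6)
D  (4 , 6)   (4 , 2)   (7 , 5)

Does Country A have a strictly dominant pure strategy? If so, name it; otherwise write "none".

D

D vs U: Left: 4>0, Center: 4>0, Right: 7>4.
D vs M: Left: 4>1, Center: 4>2, Right: 7>0.
D strictly beats every other strategy against every opponent action, so it is strictly dominant.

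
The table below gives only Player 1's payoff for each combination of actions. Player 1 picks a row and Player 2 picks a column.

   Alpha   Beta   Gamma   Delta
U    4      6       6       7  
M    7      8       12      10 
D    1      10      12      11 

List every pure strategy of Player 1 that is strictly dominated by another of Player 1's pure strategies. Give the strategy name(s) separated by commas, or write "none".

U: dominated, since M does at least as well everywhere (Alpha: 7>4, Beta: 8>6, Gamma: 12>6, Delta: 10>7).
M: no other strategy beats it everywhere (U at Alpha (7>4); D at Alpha (7>1)).
D is not dominated — it holds its own against U at Beta (10>6); M at Beta (10>8).

U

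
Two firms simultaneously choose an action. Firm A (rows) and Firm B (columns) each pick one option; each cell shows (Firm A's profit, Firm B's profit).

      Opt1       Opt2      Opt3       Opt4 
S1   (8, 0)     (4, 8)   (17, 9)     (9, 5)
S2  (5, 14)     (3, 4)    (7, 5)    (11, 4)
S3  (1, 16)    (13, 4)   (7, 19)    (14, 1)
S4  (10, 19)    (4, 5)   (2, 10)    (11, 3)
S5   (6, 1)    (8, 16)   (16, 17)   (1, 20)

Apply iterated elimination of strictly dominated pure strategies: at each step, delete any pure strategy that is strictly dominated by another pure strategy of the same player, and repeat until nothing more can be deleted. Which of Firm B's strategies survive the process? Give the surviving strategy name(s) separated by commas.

Opt1, Opt3

Firm B's strategy Opt2 is strictly dominated by Opt3 (S1: 9>8, S2: 5>4, S3: 19>4, S4: 10>5, S5: 17>16) and is removed.
For Firm A, S1 strictly dominates S5 on the remaining columns (Opt1: 8>6, Opt3: 17>16, Opt4: 9>1); eliminate S5.
For Firm B, Opt3 strictly dominates Opt4 on the remaining rows (S1: 9>5, S2: 5>4, S3: 19>1, S4: 10>3); eliminate Opt4.
Row S2 is eliminated: S1 beats it against every remaining column (Opt1: 8>5, Opt3: 17>7).
Row S3 is eliminated: S1 beats it against every remaining column (Opt1: 8>1, Opt3: 17>7).
Among the remaining strategies, none is strictly dominated by another pure strategy of the same player, so the elimination stops.
Surviving strategies — Firm A: {S1, S4}; Firm B: {Opt1, Opt3}.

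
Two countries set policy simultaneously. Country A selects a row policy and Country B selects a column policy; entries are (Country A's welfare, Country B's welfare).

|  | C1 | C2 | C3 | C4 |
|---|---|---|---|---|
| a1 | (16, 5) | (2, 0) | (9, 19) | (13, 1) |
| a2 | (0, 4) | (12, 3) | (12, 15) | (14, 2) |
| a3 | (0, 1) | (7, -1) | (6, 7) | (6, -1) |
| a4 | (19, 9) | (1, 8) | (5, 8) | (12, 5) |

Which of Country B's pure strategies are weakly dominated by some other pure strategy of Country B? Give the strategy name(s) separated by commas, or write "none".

Nothing dominates C1: C2 at a1 (5>0); C3 at a4 (9>8); C4 at a1 (5>1).
C2 is weakly dominated by C1 (a1: 5>0, a2: 4>3, a3: 1>-1, a4: 9>8).
Nothing dominates C3: C1 at a1 (19>5); C2 at a1 (19>0); C4 at a1 (19>1).
C4 is weakly dominated by C1 (a1: 5>1, a2: 4>2, a3: 1>-1, a4: 9>5).

C2, C4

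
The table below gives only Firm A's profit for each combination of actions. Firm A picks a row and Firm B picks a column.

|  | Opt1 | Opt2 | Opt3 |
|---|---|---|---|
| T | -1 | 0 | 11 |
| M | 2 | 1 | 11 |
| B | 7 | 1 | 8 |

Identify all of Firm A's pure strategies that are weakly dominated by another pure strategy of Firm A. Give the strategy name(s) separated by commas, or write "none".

T is weakly dominated by M (Opt1: 2>-1, Opt2: 1>0, Opt3: 11=11).
M is not dominated — it holds its own against T at Opt1 (2>-1); B at Opt3 (11>8).
B: no other strategy beats it everywhere (T at Opt1 (7>-1); M at Opt1 (7>2)).

T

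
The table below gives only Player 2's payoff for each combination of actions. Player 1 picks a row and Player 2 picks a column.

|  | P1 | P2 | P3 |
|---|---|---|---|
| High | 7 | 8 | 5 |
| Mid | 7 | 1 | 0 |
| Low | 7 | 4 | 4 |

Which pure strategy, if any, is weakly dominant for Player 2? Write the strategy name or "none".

none

P1 fails to dominate P2 at High (7<8).
P2 fails to dominate P1 at Mid (1<7).
P3 fails to dominate P1 at High (5<7).
No single strategy dominates all the others.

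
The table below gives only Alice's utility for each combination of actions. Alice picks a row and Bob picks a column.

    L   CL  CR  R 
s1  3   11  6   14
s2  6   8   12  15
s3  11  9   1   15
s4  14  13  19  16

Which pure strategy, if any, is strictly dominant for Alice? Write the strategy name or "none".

s4

s4 vs s1: L: 14>3, CL: 13>11, CR: 19>6, R: 16>14.
s4 vs s2: L: 14>6, CL: 13>8, CR: 19>12, R: 16>15.
s4 vs s3: L: 14>11, CL: 13>9, CR: 19>1, R: 16>15.
s4 strictly beats every other strategy against every opponent action, so it is strictly dominant.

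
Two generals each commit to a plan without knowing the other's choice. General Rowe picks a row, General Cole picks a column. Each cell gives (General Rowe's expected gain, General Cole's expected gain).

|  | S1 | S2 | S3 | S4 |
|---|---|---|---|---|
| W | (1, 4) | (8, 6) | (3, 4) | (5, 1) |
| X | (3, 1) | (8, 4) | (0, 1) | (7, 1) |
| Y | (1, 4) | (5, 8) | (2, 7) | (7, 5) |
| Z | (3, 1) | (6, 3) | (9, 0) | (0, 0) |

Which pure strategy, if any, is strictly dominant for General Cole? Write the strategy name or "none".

S2

S2 vs S1: W: 6>4, X: 4>1, Y: 8>4, Z: 3>1.
S2 vs S3: W: 6>4, X: 4>1, Y: 8>7, Z: 3>0.
S2 vs S4: W: 6>1, X: 4>1, Y: 8>5, Z: 3>0.
S2 strictly beats every other strategy against every opponent action, so it is strictly dominant.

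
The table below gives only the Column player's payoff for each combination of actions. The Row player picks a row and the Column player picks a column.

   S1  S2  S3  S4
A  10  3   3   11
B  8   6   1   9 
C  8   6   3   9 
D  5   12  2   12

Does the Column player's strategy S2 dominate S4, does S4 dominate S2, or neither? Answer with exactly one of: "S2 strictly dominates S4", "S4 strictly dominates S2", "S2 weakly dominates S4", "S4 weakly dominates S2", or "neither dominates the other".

Compare S2 to S4 across each opponent action: A: 3<11, B: 6<9, C: 6<9, D: 12=12.
S4 is at least as good everywhere and strictly better somewhere (tied at D), so S4 weakly dominates S2.

S4 weakly dominates S2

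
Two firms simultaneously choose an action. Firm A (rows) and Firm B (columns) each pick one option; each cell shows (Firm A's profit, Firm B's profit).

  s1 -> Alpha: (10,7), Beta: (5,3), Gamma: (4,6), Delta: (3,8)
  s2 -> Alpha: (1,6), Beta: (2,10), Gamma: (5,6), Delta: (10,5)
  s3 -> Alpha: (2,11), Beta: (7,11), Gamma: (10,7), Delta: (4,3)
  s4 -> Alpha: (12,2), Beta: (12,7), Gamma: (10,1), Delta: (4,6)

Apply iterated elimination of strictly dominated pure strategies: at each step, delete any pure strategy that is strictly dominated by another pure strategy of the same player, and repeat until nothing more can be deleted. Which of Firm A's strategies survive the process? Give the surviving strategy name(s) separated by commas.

Firm A's strategy s1 is strictly dominated by s4 (Alpha: 12>10, Beta: 12>5, Gamma: 10>4, Delta: 4>3) and is removed.
For Firm B, Beta strictly dominates Gamma on the remaining rows (s2: 10>6, s3: 11>7, s4: 7>1); eliminate Gamma.
Firm B's strategy Delta is strictly dominated by Beta (s2: 10>5, s3: 11>3, s4: 7>6) and is removed.
Firm A's strategy s2 is strictly dominated by s3 (Alpha: 2>1, Beta: 7>2) and is removed.
Row s3 is eliminated: s4 beats it against every remaining column (Alpha: 12>2, Beta: 12>7).
Firm B's strategy Alpha is strictly dominated by Beta (s4: 7>2) and is removed.
Among the remaining strategies, none is strictly dominated by another pure strategy of the same player, so the elimination stops.
Surviving strategies — Firm A: {s4}; Firm B: {Beta}.

s4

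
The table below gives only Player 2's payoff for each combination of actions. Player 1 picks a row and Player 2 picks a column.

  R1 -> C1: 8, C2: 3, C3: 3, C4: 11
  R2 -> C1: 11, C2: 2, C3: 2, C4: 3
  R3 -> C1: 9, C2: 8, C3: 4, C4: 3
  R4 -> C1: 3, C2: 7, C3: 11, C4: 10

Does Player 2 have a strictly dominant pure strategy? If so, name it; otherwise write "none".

C1 fails to dominate C2 at R4 (3<7).
C2 fails to dominate C1 at R1 (3<8).
C3 fails to dominate C1 at R1 (3<8).
C4 fails to dominate C1 at R2 (3<11).
No single strategy dominates all the others.

none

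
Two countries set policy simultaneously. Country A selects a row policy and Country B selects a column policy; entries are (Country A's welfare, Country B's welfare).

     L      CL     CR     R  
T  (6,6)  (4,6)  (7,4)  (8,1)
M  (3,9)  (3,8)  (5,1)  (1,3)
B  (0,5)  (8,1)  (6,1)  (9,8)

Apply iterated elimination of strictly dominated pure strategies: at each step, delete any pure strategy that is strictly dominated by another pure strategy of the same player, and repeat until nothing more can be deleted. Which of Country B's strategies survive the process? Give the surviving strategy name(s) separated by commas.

Row M is eliminated: T beats it against every remaining column (L: 6>3, CL: 4>3, CR: 7>5, R: 8>1).
Country B's strategy CR is strictly dominated by L (T: 6>4, B: 5>1) and is removed.
Among the remaining strategies, none is strictly dominated by another pure strategy of the same player, so the elimination stops.
Surviving strategies — Country A: {T, B}; Country B: {L, CL, R}.

L, CL, R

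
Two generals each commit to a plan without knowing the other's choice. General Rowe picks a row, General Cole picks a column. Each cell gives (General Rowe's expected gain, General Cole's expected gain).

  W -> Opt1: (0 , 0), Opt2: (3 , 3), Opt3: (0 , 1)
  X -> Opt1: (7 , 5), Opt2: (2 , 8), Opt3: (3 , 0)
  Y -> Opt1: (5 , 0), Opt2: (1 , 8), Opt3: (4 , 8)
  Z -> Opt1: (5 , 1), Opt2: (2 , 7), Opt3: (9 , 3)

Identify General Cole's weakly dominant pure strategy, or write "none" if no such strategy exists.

Opt2 vs Opt1: W: 3>0, X: 8>5, Y: 8>0, Z: 7>1.
Opt2 vs Opt3: W: 3>1, X: 8>0, Y: 8=8, Z: 7>3.
Opt2 is at least as good as every other strategy against every opponent action, so it is weakly dominant.

Opt2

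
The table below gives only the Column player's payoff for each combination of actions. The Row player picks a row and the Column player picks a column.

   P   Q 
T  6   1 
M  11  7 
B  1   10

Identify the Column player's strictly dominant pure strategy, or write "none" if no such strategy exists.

P fails to dominate Q at B (1<10).
Q fails to dominate P at T (1<6).
No single strategy dominates all the others.

none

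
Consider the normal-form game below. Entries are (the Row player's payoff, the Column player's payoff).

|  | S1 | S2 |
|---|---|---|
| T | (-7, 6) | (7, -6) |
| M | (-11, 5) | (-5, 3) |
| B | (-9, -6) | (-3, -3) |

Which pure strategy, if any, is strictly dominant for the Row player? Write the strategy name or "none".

T

T vs M: S1: -7>-11, S2: 7>-5.
T vs B: S1: -7>-9, S2: 7>-3.
T strictly beats every other strategy against every opponent action, so it is strictly dominant.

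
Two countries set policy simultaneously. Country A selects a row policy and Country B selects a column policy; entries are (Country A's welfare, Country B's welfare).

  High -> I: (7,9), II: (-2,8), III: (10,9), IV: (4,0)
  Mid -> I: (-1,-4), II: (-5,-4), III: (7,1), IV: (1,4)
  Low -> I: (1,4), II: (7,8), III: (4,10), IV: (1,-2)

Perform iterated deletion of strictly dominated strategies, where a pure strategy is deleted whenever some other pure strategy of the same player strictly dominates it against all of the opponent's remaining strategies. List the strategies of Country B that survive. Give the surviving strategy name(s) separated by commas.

For Country A, High strictly dominates Mid on the remaining columns (I: 7>-1, II: -2>-5, III: 10>7, IV: 4>1); eliminate Mid.
Column II is eliminated: III beats it against every remaining row (High: 9>8, Low: 10>8).
Row Low is eliminated: High beats it against every remaining column (I: 7>1, III: 10>4, IV: 4>1).
Country B's strategy IV is strictly dominated by I (High: 9>0) and is removed.
Among the remaining strategies, none is strictly dominated by another pure strategy of the same player, so the elimination stops.
Surviving strategies — Country A: {High}; Country B: {I, III}.

I, III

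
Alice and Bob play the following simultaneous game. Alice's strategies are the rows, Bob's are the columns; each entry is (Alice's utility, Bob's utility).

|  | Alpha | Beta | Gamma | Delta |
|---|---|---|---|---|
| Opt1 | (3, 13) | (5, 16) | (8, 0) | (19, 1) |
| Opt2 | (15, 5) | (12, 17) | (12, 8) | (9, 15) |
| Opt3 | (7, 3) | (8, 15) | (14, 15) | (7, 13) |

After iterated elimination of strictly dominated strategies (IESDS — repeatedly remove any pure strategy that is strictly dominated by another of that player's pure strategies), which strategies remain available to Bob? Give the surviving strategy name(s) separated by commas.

Beta, Gamma

Column Alpha is eliminated: Beta beats it against every remaining row (Opt1: 16>13, Opt2: 17>5, Opt3: 15>3).
For Bob, Beta strictly dominates Delta on the remaining rows (Opt1: 16>1, Opt2: 17>15, Opt3: 15>13); eliminate Delta.
Alice's strategy Opt1 is strictly dominated by Opt2 (Beta: 12>5, Gamma: 12>8) and is removed.
Among the remaining strategies, none is strictly dominated by another pure strategy of the same player, so the elimination stops.
Surviving strategies — Alice: {Opt2, Opt3}; Bob: {Beta, Gamma}.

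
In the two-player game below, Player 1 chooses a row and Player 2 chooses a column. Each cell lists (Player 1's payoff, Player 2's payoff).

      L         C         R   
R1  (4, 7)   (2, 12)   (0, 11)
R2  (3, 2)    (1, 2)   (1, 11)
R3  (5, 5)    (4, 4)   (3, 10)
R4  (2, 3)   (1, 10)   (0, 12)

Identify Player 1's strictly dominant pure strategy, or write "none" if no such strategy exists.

R3

R3 vs R1: L: 5>4, C: 4>2, R: 3>0.
R3 vs R2: L: 5>3, C: 4>1, R: 3>1.
R3 vs R4: L: 5>2, C: 4>1, R: 3>0.
R3 strictly beats every other strategy against every opponent action, so it is strictly dominant.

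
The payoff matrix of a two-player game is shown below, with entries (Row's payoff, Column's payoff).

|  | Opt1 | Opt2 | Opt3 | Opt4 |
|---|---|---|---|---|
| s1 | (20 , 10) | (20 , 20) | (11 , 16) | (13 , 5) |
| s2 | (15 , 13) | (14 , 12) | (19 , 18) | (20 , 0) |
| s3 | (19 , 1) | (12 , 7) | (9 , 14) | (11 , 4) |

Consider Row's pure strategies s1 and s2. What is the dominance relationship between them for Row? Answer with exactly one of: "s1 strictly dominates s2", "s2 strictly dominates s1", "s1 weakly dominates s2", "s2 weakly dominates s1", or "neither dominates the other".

Compare s1 to s2 across each choice by Column: Opt1: 20>15, Opt2: 20>14, Opt3: 11<19, Opt4: 13<20.
s1 does better at Opt1, Opt2 but worse at Opt3, Opt4; neither strategy dominates the other.

neither dominates the other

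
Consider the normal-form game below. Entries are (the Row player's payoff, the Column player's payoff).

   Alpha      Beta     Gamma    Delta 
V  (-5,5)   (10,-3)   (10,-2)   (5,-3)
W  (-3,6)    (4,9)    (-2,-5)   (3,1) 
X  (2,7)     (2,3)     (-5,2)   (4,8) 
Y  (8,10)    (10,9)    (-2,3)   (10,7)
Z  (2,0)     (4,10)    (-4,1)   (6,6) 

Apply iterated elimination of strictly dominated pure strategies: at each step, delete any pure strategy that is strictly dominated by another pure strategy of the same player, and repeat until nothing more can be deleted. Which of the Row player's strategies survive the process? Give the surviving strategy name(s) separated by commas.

Y

The Row player's strategy X is strictly dominated by Y (Alpha: 8>2, Beta: 10>2, Gamma: -2>-5, Delta: 10>4) and is removed.
The Row player's strategy Z is strictly dominated by Y (Alpha: 8>2, Beta: 10>4, Gamma: -2>-4, Delta: 10>6) and is removed.
The Column player's strategy Gamma is strictly dominated by Alpha (V: 5>-2, W: 6>-5, Y: 10>3) and is removed.
For the Row player, Y strictly dominates W on the remaining columns (Alpha: 8>-3, Beta: 10>4, Delta: 10>3); eliminate W.
For the Column player, Alpha strictly dominates Beta on the remaining rows (V: 5>-3, Y: 10>9); eliminate Beta.
The Row player's strategy V is strictly dominated by Y (Alpha: 8>-5, Delta: 10>5) and is removed.
Column Delta is eliminated: Alpha beats it against every remaining row (Y: 10>7).
Among the remaining strategies, none is strictly dominated by another pure strategy of the same player, so the elimination stops.
Surviving strategies — the Row player: {Y}; the Column player: {Alpha}.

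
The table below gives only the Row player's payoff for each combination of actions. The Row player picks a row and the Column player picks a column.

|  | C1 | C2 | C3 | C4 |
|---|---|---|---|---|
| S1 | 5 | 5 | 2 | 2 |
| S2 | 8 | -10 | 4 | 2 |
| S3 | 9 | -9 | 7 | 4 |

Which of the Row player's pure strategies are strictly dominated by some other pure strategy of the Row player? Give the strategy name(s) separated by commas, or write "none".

S1 is not dominated — it holds its own against S2 at C2 (5>-10); S3 at C2 (5>-9).
S3 strictly dominates S2 — C1: 9>8, C2: -9>-10, C3: 7>4, C4: 4>2.
S3 is not dominated — it holds its own against S1 at C1 (9>5); S2 at C1 (9>8).

S2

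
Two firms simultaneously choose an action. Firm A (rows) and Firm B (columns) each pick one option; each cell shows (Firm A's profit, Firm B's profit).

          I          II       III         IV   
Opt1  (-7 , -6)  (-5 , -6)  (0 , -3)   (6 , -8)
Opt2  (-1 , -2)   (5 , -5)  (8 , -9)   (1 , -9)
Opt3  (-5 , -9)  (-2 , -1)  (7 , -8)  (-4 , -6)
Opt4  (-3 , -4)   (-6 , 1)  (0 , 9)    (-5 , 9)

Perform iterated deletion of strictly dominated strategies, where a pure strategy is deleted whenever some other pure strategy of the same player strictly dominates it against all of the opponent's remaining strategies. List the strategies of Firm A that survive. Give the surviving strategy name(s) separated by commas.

Opt2

For Firm A, Opt2 strictly dominates Opt3 on the remaining columns (I: -1>-5, II: 5>-2, III: 8>7, IV: 1>-4); eliminate Opt3.
Firm A's strategy Opt4 is strictly dominated by Opt2 (I: -1>-3, II: 5>-6, III: 8>0, IV: 1>-5) and is removed.
Column IV is eliminated: I beats it against every remaining row (Opt1: -6>-8, Opt2: -2>-9).
Firm A's strategy Opt1 is strictly dominated by Opt2 (I: -1>-7, II: 5>-5, III: 8>0) and is removed.
For Firm B, I strictly dominates II on the remaining rows (Opt2: -2>-5); eliminate II.
For Firm B, I strictly dominates III on the remaining rows (Opt2: -2>-9); eliminate III.
Among the remaining strategies, none is strictly dominated by another pure strategy of the same player, so the elimination stops.
Surviving strategies — Firm A: {Opt2}; Firm B: {I}.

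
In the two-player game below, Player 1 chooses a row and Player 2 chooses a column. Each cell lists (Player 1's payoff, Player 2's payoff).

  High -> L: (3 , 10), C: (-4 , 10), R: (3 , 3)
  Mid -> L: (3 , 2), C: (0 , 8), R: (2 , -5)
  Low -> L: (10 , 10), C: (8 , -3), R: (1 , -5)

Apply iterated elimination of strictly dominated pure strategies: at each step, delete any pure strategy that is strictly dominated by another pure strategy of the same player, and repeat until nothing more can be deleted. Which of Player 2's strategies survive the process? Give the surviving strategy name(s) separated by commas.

Column R is eliminated: L beats it against every remaining row (High: 10>3, Mid: 2>-5, Low: 10>-5).
Row High is eliminated: Low beats it against every remaining column (L: 10>3, C: 8>-4).
Player 1's strategy Mid is strictly dominated by Low (L: 10>3, C: 8>0) and is removed.
Player 2's strategy C is strictly dominated by L (Low: 10>-3) and is removed.
Among the remaining strategies, none is strictly dominated by another pure strategy of the same player, so the elimination stops.
Surviving strategies — Player 1: {Low}; Player 2: {L}.

L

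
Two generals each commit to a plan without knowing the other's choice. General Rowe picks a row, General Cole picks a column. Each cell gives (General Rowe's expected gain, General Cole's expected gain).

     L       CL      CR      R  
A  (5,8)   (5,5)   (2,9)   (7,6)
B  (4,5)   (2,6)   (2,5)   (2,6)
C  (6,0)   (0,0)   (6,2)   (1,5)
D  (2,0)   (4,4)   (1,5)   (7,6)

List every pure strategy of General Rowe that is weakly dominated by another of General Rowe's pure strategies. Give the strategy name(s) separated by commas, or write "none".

Nothing dominates A: B at L (5>4); C at CL (5>0); D at L (5>2).
A weakly dominates B — L: 5>4, CL: 5>2, CR: 2=2, R: 7>2.
C: no other strategy beats it everywhere (A at L (6>5); B at L (6>4); D at L (6>2)).
A weakly dominates D — L: 5>2, CL: 5>4, CR: 2>1, R: 7=7.

B, D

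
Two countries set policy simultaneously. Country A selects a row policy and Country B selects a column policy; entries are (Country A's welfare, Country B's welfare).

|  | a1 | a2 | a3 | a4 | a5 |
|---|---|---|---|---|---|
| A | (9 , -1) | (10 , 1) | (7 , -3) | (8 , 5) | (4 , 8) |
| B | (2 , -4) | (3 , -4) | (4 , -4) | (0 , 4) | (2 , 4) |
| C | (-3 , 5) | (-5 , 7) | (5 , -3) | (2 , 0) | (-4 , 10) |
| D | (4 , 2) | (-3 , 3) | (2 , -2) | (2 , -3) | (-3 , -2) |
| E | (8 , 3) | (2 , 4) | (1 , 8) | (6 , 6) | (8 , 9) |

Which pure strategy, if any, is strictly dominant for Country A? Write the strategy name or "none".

A fails to dominate E at a5 (4<8).
B fails to dominate A at a1 (2<9).
C fails to dominate A at a1 (-3<9).
D fails to dominate A at a1 (4<9).
E fails to dominate A at a1 (8<9).
No single strategy dominates all the others.

none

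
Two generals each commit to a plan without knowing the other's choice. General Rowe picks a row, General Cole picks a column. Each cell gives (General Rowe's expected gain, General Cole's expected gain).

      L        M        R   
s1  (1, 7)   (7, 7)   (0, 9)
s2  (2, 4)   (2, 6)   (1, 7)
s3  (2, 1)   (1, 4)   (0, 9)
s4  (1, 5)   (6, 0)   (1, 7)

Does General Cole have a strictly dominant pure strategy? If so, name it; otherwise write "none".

R vs L: s1: 9>7, s2: 7>4, s3: 9>1, s4: 7>5.
R vs M: s1: 9>7, s2: 7>6, s3: 9>4, s4: 7>0.
R strictly beats every other strategy against every opponent action, so it is strictly dominant.

R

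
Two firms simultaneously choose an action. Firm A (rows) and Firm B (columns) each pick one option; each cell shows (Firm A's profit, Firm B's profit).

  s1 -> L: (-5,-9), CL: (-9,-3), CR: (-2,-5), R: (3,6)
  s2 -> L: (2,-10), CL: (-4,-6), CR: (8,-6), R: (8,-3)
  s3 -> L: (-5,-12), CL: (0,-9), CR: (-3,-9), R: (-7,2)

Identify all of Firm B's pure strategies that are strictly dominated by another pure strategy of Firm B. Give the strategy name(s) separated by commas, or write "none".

L, CL, CR

L: dominated, since CL does at least as well everywhere (s1: -3>-9, s2: -6>-10, s3: -9>-12).
CL: dominated, since R does at least as well everywhere (s1: 6>-3, s2: -3>-6, s3: 2>-9).
CR: dominated, since R does at least as well everywhere (s1: 6>-5, s2: -3>-6, s3: 2>-9).
R: no other strategy beats it everywhere (L at s1 (6>-9); CL at s1 (6>-3); CR at s1 (6>-5)).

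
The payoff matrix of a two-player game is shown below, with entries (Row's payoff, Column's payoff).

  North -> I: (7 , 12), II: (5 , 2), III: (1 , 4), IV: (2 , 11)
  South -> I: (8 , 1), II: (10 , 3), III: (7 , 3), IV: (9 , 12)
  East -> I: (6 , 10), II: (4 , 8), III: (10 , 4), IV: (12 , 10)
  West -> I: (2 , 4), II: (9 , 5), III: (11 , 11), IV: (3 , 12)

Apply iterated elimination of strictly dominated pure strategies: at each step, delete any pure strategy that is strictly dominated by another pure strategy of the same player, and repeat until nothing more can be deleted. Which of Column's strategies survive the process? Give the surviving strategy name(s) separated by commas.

Row North is eliminated: South beats it against every remaining column (I: 8>7, II: 10>5, III: 7>1, IV: 9>2).
Column II is eliminated: IV beats it against every remaining row (South: 12>3, East: 10>8, West: 12>5).
Column's strategy III is strictly dominated by IV (South: 12>3, East: 10>4, West: 12>11) and is removed.
For Row, South strictly dominates West on the remaining columns (I: 8>2, IV: 9>3); eliminate West.
Among the remaining strategies, none is strictly dominated by another pure strategy of the same player, so the elimination stops.
Surviving strategies — Row: {South, East}; Column: {I, IV}.

I, IV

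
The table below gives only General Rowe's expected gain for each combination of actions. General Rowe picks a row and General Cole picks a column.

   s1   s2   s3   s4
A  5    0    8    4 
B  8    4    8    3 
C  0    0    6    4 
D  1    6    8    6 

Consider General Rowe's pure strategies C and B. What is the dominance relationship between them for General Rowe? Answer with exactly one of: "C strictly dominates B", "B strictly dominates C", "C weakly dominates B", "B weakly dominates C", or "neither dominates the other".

neither dominates the other

Compare C to B across each opponent action: s1: 0<8, s2: 0<4, s3: 6<8, s4: 4>3.
C does better at s4 but worse at s1, s2, s3; neither strategy dominates the other.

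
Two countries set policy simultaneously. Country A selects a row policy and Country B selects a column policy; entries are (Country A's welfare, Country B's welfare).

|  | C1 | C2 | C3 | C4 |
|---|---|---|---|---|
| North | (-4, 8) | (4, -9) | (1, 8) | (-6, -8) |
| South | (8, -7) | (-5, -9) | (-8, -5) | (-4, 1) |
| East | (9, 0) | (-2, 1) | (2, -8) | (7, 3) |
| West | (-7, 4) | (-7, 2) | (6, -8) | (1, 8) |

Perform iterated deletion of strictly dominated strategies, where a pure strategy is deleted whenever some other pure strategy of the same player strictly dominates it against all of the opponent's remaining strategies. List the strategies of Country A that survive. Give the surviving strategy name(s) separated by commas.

East

Row South is eliminated: East beats it against every remaining column (C1: 9>8, C2: -2>-5, C3: 2>-8, C4: 7>-4).
For Country B, C4 strictly dominates C2 on the remaining rows (North: -8>-9, East: 3>1, West: 8>2); eliminate C2.
Country A's strategy North is strictly dominated by East (C1: 9>-4, C3: 2>1, C4: 7>-6) and is removed.
Column C1 is eliminated: C4 beats it against every remaining row (East: 3>0, West: 8>4).
Column C3 is eliminated: C4 beats it against every remaining row (East: 3>-8, West: 8>-8).
Row West is eliminated: East beats it against every remaining column (C4: 7>1).
Among the remaining strategies, none is strictly dominated by another pure strategy of the same player, so the elimination stops.
Surviving strategies — Country A: {East}; Country B: {C4}.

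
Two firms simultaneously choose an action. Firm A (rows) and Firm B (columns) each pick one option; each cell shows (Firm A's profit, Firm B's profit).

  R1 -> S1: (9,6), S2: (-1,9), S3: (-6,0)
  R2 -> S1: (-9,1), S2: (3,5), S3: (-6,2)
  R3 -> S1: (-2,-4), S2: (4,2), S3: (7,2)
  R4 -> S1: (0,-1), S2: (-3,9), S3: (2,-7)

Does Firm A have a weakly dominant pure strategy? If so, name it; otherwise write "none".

R1 fails to dominate R2 at S2 (-1<3).
R2 fails to dominate R1 at S1 (-9<9).
R3 fails to dominate R1 at S1 (-2<9).
R4 fails to dominate R1 at S1 (0<9).
No single strategy dominates all the others.

none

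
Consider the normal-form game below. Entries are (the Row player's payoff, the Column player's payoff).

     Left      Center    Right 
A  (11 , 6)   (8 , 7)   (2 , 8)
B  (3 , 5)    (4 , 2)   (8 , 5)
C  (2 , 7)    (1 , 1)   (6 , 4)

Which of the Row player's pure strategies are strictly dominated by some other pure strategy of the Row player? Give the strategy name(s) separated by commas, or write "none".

A is not dominated — it holds its own against B at Left (11>3); C at Left (11>2).
Nothing dominates B: A at Right (8>2); C at Left (3>2).
C: dominated, since B does at least as well everywhere (Left: 3>2, Center: 4>1, Right: 8>6).

C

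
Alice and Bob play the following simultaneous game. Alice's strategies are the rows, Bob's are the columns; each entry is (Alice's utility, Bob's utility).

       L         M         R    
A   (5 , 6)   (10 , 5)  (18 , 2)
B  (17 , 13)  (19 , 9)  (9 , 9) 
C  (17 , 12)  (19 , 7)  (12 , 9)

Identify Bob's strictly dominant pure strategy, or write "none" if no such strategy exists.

L

L vs M: A: 6>5, B: 13>9, C: 12>7.
L vs R: A: 6>2, B: 13>9, C: 12>9.
L strictly beats every other strategy against every opponent action, so it is strictly dominant.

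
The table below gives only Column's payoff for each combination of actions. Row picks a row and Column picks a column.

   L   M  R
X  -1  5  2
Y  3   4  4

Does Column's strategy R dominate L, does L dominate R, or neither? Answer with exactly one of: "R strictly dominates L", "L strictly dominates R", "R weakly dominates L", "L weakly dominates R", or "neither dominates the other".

R strictly dominates L

R's payoffs vs L's, by Row's action — X: 2>-1, Y: 4>3.
Every comparison favours R, so R strictly dominates L.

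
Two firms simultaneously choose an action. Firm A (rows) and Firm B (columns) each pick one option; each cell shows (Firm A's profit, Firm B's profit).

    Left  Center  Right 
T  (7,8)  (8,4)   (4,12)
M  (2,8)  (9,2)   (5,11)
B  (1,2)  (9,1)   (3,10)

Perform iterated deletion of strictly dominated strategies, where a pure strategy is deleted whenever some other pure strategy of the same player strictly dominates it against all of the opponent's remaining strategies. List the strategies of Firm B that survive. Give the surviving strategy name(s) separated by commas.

Right

For Firm B, Right strictly dominates Left on the remaining rows (T: 12>8, M: 11>8, B: 10>2); eliminate Left.
For Firm A, M strictly dominates T on the remaining columns (Center: 9>8, Right: 5>4); eliminate T.
For Firm B, Right strictly dominates Center on the remaining rows (M: 11>2, B: 10>1); eliminate Center.
Row B is eliminated: M beats it against every remaining column (Right: 5>3).
Among the remaining strategies, none is strictly dominated by another pure strategy of the same player, so the elimination stops.
Surviving strategies — Firm A: {M}; Firm B: {Right}.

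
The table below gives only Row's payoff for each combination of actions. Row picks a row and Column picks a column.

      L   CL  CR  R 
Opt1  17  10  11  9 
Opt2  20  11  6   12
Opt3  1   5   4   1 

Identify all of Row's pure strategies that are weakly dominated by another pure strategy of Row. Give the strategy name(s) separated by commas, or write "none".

Opt1 is not dominated — it holds its own against Opt2 at CR (11>6); Opt3 at L (17>1).
Nothing dominates Opt2: Opt1 at L (20>17); Opt3 at L (20>1).
Opt1 weakly dominates Opt3 — L: 17>1, CL: 10>5, CR: 11>4, R: 9>1.

Opt3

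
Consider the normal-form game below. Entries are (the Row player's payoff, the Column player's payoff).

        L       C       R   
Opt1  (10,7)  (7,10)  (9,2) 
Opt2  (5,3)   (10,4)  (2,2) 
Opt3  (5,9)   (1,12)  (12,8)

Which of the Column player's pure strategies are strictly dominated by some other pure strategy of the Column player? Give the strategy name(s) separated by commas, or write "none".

L is strictly dominated by C (Opt1: 10>7, Opt2: 4>3, Opt3: 12>9).
Nothing dominates C: L at Opt1 (10>7); R at Opt1 (10>2).
L strictly dominates R — Opt1: 7>2, Opt2: 3>2, Opt3: 9>8.

L, R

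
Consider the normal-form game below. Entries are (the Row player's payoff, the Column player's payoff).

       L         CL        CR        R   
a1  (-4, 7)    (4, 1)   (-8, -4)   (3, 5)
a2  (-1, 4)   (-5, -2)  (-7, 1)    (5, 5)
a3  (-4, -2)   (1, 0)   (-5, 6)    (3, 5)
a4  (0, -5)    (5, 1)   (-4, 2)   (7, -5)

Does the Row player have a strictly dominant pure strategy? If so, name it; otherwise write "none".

a4 vs a1: L: 0>-4, CL: 5>4, CR: -4>-8, R: 7>3.
a4 vs a2: L: 0>-1, CL: 5>-5, CR: -4>-7, R: 7>5.
a4 vs a3: L: 0>-4, CL: 5>1, CR: -4>-5, R: 7>3.
a4 strictly beats every other strategy against every opponent action, so it is strictly dominant.

a4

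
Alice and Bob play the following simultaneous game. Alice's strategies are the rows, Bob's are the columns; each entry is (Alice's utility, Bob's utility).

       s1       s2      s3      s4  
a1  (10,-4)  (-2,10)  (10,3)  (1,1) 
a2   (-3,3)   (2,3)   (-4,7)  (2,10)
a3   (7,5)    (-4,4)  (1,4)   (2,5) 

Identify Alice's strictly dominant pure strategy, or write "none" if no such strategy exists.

a1 fails to dominate a2 at s2 (-2<2).
a2 fails to dominate a1 at s1 (-3<10).
a3 fails to dominate a1 at s1 (7<10).
No single strategy dominates all the others.

none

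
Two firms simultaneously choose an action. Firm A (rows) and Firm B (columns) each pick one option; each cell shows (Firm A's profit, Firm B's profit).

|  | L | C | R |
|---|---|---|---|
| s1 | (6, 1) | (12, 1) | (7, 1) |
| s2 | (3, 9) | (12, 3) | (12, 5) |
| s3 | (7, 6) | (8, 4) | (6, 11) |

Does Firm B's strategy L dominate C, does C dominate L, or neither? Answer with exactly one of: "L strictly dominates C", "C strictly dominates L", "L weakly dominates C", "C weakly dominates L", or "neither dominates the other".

L weakly dominates C

L's payoffs vs C's, by Firm A's action — s1: 1=1, s2: 9>3, s3: 6>4.
L is at least as good everywhere and strictly better somewhere (tied only at s1), so L weakly but not strictly dominates C.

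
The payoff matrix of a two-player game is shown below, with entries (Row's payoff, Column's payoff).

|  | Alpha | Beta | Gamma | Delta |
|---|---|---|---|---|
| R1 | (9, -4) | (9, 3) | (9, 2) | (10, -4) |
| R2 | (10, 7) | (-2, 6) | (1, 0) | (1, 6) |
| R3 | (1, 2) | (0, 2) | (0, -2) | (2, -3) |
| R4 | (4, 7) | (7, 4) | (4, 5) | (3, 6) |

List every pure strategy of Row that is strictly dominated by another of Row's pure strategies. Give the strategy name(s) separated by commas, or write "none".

R3, R4

R1: no other strategy beats it everywhere (R2 at Beta (9>-2); R3 at Alpha (9>1); R4 at Alpha (9>4)).
R2 is not dominated — it holds its own against R1 at Alpha (10>9); R3 at Alpha (10>1); R4 at Alpha (10>4).
R3: dominated, since R1 does at least as well everywhere (Alpha: 9>1, Beta: 9>0, Gamma: 9>0, Delta: 10>2).
R4 is strictly dominated by R1 (Alpha: 9>4, Beta: 9>7, Gamma: 9>4, Delta: 10>3).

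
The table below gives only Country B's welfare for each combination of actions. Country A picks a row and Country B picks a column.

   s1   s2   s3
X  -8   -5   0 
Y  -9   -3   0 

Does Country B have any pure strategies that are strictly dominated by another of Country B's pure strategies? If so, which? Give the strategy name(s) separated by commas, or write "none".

s2 strictly dominates s1 — X: -5>-8, Y: -3>-9.
s3 strictly dominates s2 — X: 0>-5, Y: 0>-3.
s3: no other strategy beats it everywhere (s1 at X (0>-8); s2 at X (0>-5)).

s1, s2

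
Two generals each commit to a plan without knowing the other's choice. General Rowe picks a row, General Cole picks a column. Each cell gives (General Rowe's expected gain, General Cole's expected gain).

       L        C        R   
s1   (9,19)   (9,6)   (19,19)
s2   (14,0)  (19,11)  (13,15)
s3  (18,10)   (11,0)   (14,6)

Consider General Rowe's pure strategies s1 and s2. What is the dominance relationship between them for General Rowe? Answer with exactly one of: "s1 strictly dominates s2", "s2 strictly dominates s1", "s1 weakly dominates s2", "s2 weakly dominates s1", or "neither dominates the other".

Compare s1 to s2 across each opponent action: L: 9<14, C: 9<19, R: 19>13.
s1 does better at R but worse at L, C; neither strategy dominates the other.

neither dominates the other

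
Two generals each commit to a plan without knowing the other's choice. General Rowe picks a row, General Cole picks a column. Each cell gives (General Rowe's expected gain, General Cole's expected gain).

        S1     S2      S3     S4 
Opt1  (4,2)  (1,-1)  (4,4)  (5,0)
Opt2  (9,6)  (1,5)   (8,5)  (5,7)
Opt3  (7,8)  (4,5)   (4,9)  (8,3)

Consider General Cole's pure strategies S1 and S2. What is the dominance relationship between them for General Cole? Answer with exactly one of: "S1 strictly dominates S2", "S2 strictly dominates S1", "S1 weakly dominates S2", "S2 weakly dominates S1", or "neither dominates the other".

Compare S1 to S2 across every action of General Rowe: Opt1: 2>-1, Opt2: 6>5, Opt3: 8>5.
S1 gives a strictly higher payoff against every action of General Rowe, so S1 strictly dominates S2.

S1 strictly dominates S2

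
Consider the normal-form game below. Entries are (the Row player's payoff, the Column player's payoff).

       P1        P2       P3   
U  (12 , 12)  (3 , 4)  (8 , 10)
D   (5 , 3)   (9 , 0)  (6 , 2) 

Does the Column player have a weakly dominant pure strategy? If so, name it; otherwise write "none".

P1

P1 vs P2: U: 12>4, D: 3>0.
P1 vs P3: U: 12>10, D: 3>2.
P1 is at least as good as every other strategy against every opponent action, so it is weakly dominant.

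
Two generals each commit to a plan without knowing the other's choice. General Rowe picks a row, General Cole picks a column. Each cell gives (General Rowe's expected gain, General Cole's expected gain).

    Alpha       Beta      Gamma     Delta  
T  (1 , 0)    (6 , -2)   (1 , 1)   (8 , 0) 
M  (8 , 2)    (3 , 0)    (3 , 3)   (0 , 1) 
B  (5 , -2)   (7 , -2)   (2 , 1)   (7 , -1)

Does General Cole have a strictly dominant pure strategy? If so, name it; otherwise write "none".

Gamma vs Alpha: T: 1>0, M: 3>2, B: 1>-2.
Gamma vs Beta: T: 1>-2, M: 3>0, B: 1>-2.
Gamma vs Delta: T: 1>0, M: 3>1, B: 1>-1.
Gamma strictly beats every other strategy against every opponent action, so it is strictly dominant.

Gamma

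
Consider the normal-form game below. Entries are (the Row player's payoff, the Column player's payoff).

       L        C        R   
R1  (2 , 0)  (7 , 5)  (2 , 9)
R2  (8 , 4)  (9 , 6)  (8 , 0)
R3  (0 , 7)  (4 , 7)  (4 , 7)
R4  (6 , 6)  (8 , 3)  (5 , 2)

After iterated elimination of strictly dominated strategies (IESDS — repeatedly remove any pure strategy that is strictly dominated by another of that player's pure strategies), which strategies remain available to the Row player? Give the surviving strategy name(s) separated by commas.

For the Row player, R2 strictly dominates R1 on the remaining columns (L: 8>2, C: 9>7, R: 8>2); eliminate R1.
The Row player's strategy R3 is strictly dominated by R2 (L: 8>0, C: 9>4, R: 8>4) and is removed.
For the Row player, R2 strictly dominates R4 on the remaining columns (L: 8>6, C: 9>8, R: 8>5); eliminate R4.
The Column player's strategy L is strictly dominated by C (R2: 6>4) and is removed.
Column R is eliminated: C beats it against every remaining row (R2: 6>0).
Among the remaining strategies, none is strictly dominated by another pure strategy of the same player, so the elimination stops.
Surviving strategies — the Row player: {R2}; the Column player: {C}.

R2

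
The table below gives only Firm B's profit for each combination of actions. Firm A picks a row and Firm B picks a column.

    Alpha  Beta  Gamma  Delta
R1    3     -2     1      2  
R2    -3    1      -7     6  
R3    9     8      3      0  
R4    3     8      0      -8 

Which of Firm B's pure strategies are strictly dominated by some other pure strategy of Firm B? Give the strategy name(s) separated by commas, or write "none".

Nothing dominates Alpha: Beta at R1 (3>-2); Gamma at R1 (3>1); Delta at R1 (3>2).
Beta is not dominated — it holds its own against Alpha at R2 (1>-3); Gamma at R2 (1>-7); Delta at R3 (8>0).
Alpha strictly dominates Gamma — R1: 3>1, R2: -3>-7, R3: 9>3, R4: 3>0.
Delta is not dominated — it holds its own against Alpha at R2 (6>-3); Beta at R1 (2>-2); Gamma at R1 (2>1).

Gamma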